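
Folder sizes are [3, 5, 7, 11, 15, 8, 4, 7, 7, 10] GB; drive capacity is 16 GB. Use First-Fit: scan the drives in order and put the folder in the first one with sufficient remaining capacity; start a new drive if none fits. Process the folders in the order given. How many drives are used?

3 GB → drive 1 (remaining 13 GB)
5 GB → drive 1 (remaining 8 GB)
7 GB → drive 1 (remaining 1 GB)
11 GB → drive 2 (remaining 5 GB)
15 GB → drive 3 (remaining 1 GB)
8 GB → drive 4 (remaining 8 GB)
4 GB → drive 2 (remaining 1 GB)
7 GB → drive 4 (remaining 1 GB)
7 GB → drive 5 (remaining 9 GB)
10 GB → drive 6 (remaining 6 GB)

6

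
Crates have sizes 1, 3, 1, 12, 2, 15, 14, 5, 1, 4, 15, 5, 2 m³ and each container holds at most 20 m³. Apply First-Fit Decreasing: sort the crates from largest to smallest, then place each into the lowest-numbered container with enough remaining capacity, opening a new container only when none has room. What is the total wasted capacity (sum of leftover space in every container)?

Sorted descending: 15, 15, 14, 12, 5, 5, 4, 3, 2, 2, 1, 1, 1.
Put 15 m³ in container 1; 5 m³ remain.
Put 15 m³ in container 2; 5 m³ remain.
Put 14 m³ in container 3; 6 m³ remain.
Put 12 m³ in container 4; 8 m³ remain.
Put 5 m³ in container 1; 0 m³ remain.
Put 5 m³ in container 2; 0 m³ remain.
Put 4 m³ in container 3; 2 m³ remain.
Put 3 m³ in container 4; 5 m³ remain.
Put 2 m³ in container 3; 0 m³ remain.
Put 2 m³ in container 4; 3 m³ remain.
Put 1 m³ in container 4; 2 m³ remain.
Put 1 m³ in container 4; 1 m³ remain.
Put 1 m³ in container 4; 0 m³ remain.
4 containers × 20 m³ = 80 m³; used 80 m³; unused 0 m³.

0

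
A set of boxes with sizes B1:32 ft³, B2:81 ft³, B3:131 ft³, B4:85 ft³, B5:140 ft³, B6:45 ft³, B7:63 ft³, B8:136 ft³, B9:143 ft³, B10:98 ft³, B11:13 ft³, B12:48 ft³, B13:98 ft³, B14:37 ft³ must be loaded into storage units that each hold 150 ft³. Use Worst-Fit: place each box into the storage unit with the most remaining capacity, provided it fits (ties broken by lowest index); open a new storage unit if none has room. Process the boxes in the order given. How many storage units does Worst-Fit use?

9

storage unit 1: place B1 (32 ft³), 118 ft³ left
storage unit 1: place B2 (81 ft³), 37 ft³ left
storage unit 2: place B3 (131 ft³), 19 ft³ left
storage unit 3: place B4 (85 ft³), 65 ft³ left
storage unit 4: place B5 (140 ft³), 10 ft³ left
storage unit 3: place B6 (45 ft³), 20 ft³ left
storage unit 5: place B7 (63 ft³), 87 ft³ left
storage unit 6: place B8 (136 ft³), 14 ft³ left
storage unit 7: place B9 (143 ft³), 7 ft³ left
storage unit 8: place B10 (98 ft³), 52 ft³ left
storage unit 5: place B11 (13 ft³), 74 ft³ left
storage unit 5: place B12 (48 ft³), 26 ft³ left
storage unit 9: place B13 (98 ft³), 52 ft³ left
storage unit 8: place B14 (37 ft³), 15 ft³ left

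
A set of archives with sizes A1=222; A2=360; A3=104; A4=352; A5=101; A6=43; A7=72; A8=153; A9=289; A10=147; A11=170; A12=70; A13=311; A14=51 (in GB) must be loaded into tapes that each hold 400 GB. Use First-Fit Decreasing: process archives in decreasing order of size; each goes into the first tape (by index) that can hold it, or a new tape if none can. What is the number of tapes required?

Sorted descending: 360, 352, 311, 289, 222, 170, 153, 147, 104, 101, 72, 70, 51, 43.
tape 1: place 360 GB, 40 GB left
tape 2: place 352 GB, 48 GB left
tape 3: place 311 GB, 89 GB left
tape 4: place 289 GB, 111 GB left
tape 5: place 222 GB, 178 GB left
tape 5: place 170 GB, 8 GB left
tape 6: place 153 GB, 247 GB left
tape 6: place 147 GB, 100 GB left
tape 4: place 104 GB, 7 GB left
tape 7: place 101 GB, 299 GB left
tape 3: place 72 GB, 17 GB left
tape 6: place 70 GB, 30 GB left
tape 7: place 51 GB, 248 GB left
tape 2: place 43 GB, 5 GB left
Final tapes: [360] [352,43] [311,72] [289,104] [222,170] [153,147,70] [101,51].

7 tapes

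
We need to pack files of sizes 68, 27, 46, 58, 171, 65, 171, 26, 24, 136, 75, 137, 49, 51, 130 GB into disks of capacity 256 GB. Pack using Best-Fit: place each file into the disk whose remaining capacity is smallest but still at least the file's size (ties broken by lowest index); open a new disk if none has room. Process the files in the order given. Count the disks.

68 GB → disk 1 (remaining 188 GB)
27 GB → disk 1 (remaining 161 GB)
46 GB → disk 1 (remaining 115 GB)
58 GB → disk 1 (remaining 57 GB)
171 GB → disk 2 (remaining 85 GB)
65 GB → disk 2 (remaining 20 GB)
171 GB → disk 3 (remaining 85 GB)
26 GB → disk 1 (remaining 31 GB)
24 GB → disk 1 (remaining 7 GB)
136 GB → disk 4 (remaining 120 GB)
75 GB → disk 3 (remaining 10 GB)
137 GB → disk 5 (remaining 119 GB)
49 GB → disk 5 (remaining 70 GB)
51 GB → disk 5 (remaining 19 GB)
130 GB → disk 6 (remaining 126 GB)
Final disks: [68,27,46,58,26,24] [171,65] [171,75] [136] [137,49,51] [130].

6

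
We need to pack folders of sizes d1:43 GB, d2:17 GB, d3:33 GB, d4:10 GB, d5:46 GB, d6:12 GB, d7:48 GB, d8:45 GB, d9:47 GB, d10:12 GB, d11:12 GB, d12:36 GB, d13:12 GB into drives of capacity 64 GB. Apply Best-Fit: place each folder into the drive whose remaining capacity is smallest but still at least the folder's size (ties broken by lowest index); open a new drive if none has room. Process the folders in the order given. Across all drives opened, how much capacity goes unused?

75

d1 (43 GB) → drive 1 (remaining 21 GB)
d2 (17 GB) → drive 1 (remaining 4 GB)
d3 (33 GB) → drive 2 (remaining 31 GB)
d4 (10 GB) → drive 2 (remaining 21 GB)
d5 (46 GB) → drive 3 (remaining 18 GB)
d6 (12 GB) → drive 3 (remaining 6 GB)
d7 (48 GB) → drive 4 (remaining 16 GB)
d8 (45 GB) → drive 5 (remaining 19 GB)
d9 (47 GB) → drive 6 (remaining 17 GB)
d10 (12 GB) → drive 4 (remaining 4 GB)
d11 (12 GB) → drive 6 (remaining 5 GB)
d12 (36 GB) → drive 7 (remaining 28 GB)
d13 (12 GB) → drive 5 (remaining 7 GB)
7 drives × 64 GB = 448 GB; used 373 GB; unused 75 GB.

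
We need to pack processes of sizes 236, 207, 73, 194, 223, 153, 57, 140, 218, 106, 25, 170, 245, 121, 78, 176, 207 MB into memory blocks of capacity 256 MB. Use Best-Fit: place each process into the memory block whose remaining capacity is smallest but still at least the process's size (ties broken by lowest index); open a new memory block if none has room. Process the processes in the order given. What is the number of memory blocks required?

12 memory blocks

memory block 1: place 236 MB, 20 MB left
memory block 2: place 207 MB, 49 MB left
memory block 3: place 73 MB, 183 MB left
memory block 4: place 194 MB, 62 MB left
memory block 5: place 223 MB, 33 MB left
memory block 3: place 153 MB, 30 MB left
memory block 4: place 57 MB, 5 MB left
memory block 6: place 140 MB, 116 MB left
memory block 7: place 218 MB, 38 MB left
memory block 6: place 106 MB, 10 MB left
memory block 3: place 25 MB, 5 MB left
memory block 8: place 170 MB, 86 MB left
memory block 9: place 245 MB, 11 MB left
memory block 10: place 121 MB, 135 MB left
memory block 8: place 78 MB, 8 MB left
memory block 11: place 176 MB, 80 MB left
memory block 12: place 207 MB, 49 MB left
Final memory blocks: [236] [207] [73,153,25] [194,57] [223] [140,106] [218] [170,78] [245] [121] [176] [207].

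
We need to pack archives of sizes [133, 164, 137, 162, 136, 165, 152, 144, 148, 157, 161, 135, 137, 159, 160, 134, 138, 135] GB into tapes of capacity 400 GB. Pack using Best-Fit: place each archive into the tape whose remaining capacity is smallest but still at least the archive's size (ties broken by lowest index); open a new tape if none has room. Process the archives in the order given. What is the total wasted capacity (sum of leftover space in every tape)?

tape 1: place 133 GB, 267 GB left
tape 1: place 164 GB, 103 GB left
tape 2: place 137 GB, 263 GB left
tape 2: place 162 GB, 101 GB left
tape 3: place 136 GB, 264 GB left
tape 3: place 165 GB, 99 GB left
tape 4: place 152 GB, 248 GB left
tape 4: place 144 GB, 104 GB left
tape 5: place 148 GB, 252 GB left
tape 5: place 157 GB, 95 GB left
tape 6: place 161 GB, 239 GB left
tape 6: place 135 GB, 104 GB left
tape 7: place 137 GB, 263 GB left
tape 7: place 159 GB, 104 GB left
tape 8: place 160 GB, 240 GB left
tape 8: place 134 GB, 106 GB left
tape 9: place 138 GB, 262 GB left
tape 9: place 135 GB, 127 GB left
9 tapes × 400 GB = 3600 GB; used 2657 GB; unused 943 GB.

943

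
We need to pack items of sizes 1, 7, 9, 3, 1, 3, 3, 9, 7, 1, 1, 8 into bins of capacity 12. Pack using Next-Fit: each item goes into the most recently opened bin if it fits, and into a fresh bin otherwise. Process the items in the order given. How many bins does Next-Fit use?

Put 1 in bin 1; 11 remain.
Put 7 in bin 1; 4 remain.
Put 9 in bin 2; 3 remain.
Put 3 in bin 2; 0 remain.
Put 1 in bin 3; 11 remain.
Put 3 in bin 3; 8 remain.
Put 3 in bin 3; 5 remain.
Put 9 in bin 4; 3 remain.
Put 7 in bin 5; 5 remain.
Put 1 in bin 5; 4 remain.
Put 1 in bin 5; 3 remain.
Put 8 in bin 6; 4 remain.

6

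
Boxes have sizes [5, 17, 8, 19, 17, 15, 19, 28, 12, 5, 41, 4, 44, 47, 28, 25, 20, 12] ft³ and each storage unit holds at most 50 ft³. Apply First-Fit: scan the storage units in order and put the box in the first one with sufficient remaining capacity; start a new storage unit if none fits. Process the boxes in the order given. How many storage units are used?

8

storage unit 1: place 5 ft³, 45 ft³ left
storage unit 1: place 17 ft³, 28 ft³ left
storage unit 1: place 8 ft³, 20 ft³ left
storage unit 1: place 19 ft³, 1 ft³ left
storage unit 2: place 17 ft³, 33 ft³ left
storage unit 2: place 15 ft³, 18 ft³ left
storage unit 3: place 19 ft³, 31 ft³ left
storage unit 3: place 28 ft³, 3 ft³ left
storage unit 2: place 12 ft³, 6 ft³ left
storage unit 2: place 5 ft³, 1 ft³ left
storage unit 4: place 41 ft³, 9 ft³ left
storage unit 4: place 4 ft³, 5 ft³ left
storage unit 5: place 44 ft³, 6 ft³ left
storage unit 6: place 47 ft³, 3 ft³ left
storage unit 7: place 28 ft³, 22 ft³ left
storage unit 8: place 25 ft³, 25 ft³ left
storage unit 7: place 20 ft³, 2 ft³ left
storage unit 8: place 12 ft³, 13 ft³ left
Final storage units: [5,17,8,19] [17,15,12,5] [19,28] [41,4] [44] [47] [28,20] [25,12].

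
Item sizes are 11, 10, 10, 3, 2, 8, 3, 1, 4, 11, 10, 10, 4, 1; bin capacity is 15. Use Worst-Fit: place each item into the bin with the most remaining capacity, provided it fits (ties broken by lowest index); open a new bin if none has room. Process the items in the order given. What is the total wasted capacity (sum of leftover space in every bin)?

17

11 → bin 1 (remaining 4)
10 → bin 2 (remaining 5)
10 → bin 3 (remaining 5)
3 → bin 2 (remaining 2)
2 → bin 3 (remaining 3)
8 → bin 4 (remaining 7)
3 → bin 4 (remaining 4)
1 → bin 1 (remaining 3)
4 → bin 4 (remaining 0)
11 → bin 5 (remaining 4)
10 → bin 6 (remaining 5)
10 → bin 7 (remaining 5)
4 → bin 6 (remaining 1)
1 → bin 7 (remaining 4)
7 bins × 15 = 105; used 88; unused 17.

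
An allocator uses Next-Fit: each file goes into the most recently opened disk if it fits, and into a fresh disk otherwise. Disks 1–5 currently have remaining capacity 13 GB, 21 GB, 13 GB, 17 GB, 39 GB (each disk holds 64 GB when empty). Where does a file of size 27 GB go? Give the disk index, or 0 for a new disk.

Next-Fit only looks at disk 5, which has 39 GB free.
27 GB fits there.

5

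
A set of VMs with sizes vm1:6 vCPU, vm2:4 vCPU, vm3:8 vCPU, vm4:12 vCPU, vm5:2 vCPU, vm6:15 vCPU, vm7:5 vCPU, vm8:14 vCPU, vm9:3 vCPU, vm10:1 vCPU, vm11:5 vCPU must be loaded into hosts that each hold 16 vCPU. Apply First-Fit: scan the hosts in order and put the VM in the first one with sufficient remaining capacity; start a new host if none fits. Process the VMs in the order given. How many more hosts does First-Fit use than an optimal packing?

First-Fit: [6,4,2,3,1] [8,5] [12] [15] [14] [5] → 6 hosts.
Total size 75 vCPU; any packing needs at least ⌈75/16⌉ = 5 hosts.
An optimal packing achieves that bound: [15,1] [14,2] [12,4] [8,6] [5,5,3] → 5 hosts.
Excess: 6 − 5 = 1.

1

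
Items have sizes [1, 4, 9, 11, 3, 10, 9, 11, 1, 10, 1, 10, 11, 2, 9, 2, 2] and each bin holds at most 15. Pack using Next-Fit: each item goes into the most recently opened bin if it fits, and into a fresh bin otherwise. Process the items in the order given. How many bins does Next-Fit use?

1 → bin 1 (remaining 14)
4 → bin 1 (remaining 10)
9 → bin 1 (remaining 1)
11 → bin 2 (remaining 4)
3 → bin 2 (remaining 1)
10 → bin 3 (remaining 5)
9 → bin 4 (remaining 6)
11 → bin 5 (remaining 4)
1 → bin 5 (remaining 3)
10 → bin 6 (remaining 5)
1 → bin 6 (remaining 4)
10 → bin 7 (remaining 5)
11 → bin 8 (remaining 4)
2 → bin 8 (remaining 2)
9 → bin 9 (remaining 6)
2 → bin 9 (remaining 4)
2 → bin 9 (remaining 2)
Final bins: [1,4,9] [11,3] [10] [9] [11,1] [10,1] [10] [11,2] [9,2,2].

9 bins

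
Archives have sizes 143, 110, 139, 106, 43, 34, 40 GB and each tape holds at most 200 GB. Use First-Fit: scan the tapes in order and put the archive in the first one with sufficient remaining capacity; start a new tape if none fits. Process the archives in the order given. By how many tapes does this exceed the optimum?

0

First-Fit: [143,43] [110,34,40] [139] [106] → 4 tapes.
Total size 615 GB; any packing needs at least ⌈615/200⌉ = 4 tapes.
So 4 is already optimal.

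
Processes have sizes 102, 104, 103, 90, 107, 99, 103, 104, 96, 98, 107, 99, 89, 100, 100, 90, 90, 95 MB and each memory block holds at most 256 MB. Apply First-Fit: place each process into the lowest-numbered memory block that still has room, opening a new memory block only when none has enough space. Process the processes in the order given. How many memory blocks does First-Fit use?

9 memory blocks

Put 102 MB in memory block 1; 154 MB remain.
Put 104 MB in memory block 1; 50 MB remain.
Put 103 MB in memory block 2; 153 MB remain.
Put 90 MB in memory block 2; 63 MB remain.
Put 107 MB in memory block 3; 149 MB remain.
Put 99 MB in memory block 3; 50 MB remain.
Put 103 MB in memory block 4; 153 MB remain.
Put 104 MB in memory block 4; 49 MB remain.
Put 96 MB in memory block 5; 160 MB remain.
Put 98 MB in memory block 5; 62 MB remain.
Put 107 MB in memory block 6; 149 MB remain.
Put 99 MB in memory block 6; 50 MB remain.
Put 89 MB in memory block 7; 167 MB remain.
Put 100 MB in memory block 7; 67 MB remain.
Put 100 MB in memory block 8; 156 MB remain.
Put 90 MB in memory block 8; 66 MB remain.
Put 90 MB in memory block 9; 166 MB remain.
Put 95 MB in memory block 9; 71 MB remain.
Final memory blocks: [102,104] [103,90] [107,99] [103,104] [96,98] [107,99] [89,100] [100,90] [90,95].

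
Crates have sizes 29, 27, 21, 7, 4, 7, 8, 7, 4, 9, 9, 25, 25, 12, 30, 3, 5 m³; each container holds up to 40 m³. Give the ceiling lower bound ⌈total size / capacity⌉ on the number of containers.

6

Total size = 29 + 27 + 21 + 7 + 4 + 7 + 8 + 7 + 4 + 9 + 9 + 25 + 25 + 12 + 30 + 3 + 5 = 232 m³.
⌈232 / 40⌉ = 6.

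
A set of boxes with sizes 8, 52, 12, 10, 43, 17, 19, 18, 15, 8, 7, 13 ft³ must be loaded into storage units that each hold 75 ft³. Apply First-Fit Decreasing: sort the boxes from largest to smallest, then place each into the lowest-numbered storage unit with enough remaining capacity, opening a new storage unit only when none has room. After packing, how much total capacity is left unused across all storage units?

Sorted descending: 52, 43, 19, 18, 17, 15, 13, 12, 10, 8, 8, 7.
Put 52 ft³ in storage unit 1; 23 ft³ remain.
Put 43 ft³ in storage unit 2; 32 ft³ remain.
Put 19 ft³ in storage unit 1; 4 ft³ remain.
Put 18 ft³ in storage unit 2; 14 ft³ remain.
Put 17 ft³ in storage unit 3; 58 ft³ remain.
Put 15 ft³ in storage unit 3; 43 ft³ remain.
Put 13 ft³ in storage unit 2; 1 ft³ remain.
Put 12 ft³ in storage unit 3; 31 ft³ remain.
Put 10 ft³ in storage unit 3; 21 ft³ remain.
Put 8 ft³ in storage unit 3; 13 ft³ remain.
Put 8 ft³ in storage unit 3; 5 ft³ remain.
Put 7 ft³ in storage unit 4; 68 ft³ remain.
4 storage units × 75 ft³ = 300 ft³; used 222 ft³; unused 78 ft³.

78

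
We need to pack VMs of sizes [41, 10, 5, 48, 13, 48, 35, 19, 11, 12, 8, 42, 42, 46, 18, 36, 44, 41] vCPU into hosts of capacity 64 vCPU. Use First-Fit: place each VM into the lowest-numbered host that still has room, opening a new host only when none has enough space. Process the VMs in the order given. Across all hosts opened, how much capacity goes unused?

41 vCPU → host 1 (remaining 23 vCPU)
10 vCPU → host 1 (remaining 13 vCPU)
5 vCPU → host 1 (remaining 8 vCPU)
48 vCPU → host 2 (remaining 16 vCPU)
13 vCPU → host 2 (remaining 3 vCPU)
48 vCPU → host 3 (remaining 16 vCPU)
35 vCPU → host 4 (remaining 29 vCPU)
19 vCPU → host 4 (remaining 10 vCPU)
11 vCPU → host 3 (remaining 5 vCPU)
12 vCPU → host 5 (remaining 52 vCPU)
8 vCPU → host 1 (remaining 0 vCPU)
42 vCPU → host 5 (remaining 10 vCPU)
42 vCPU → host 6 (remaining 22 vCPU)
46 vCPU → host 7 (remaining 18 vCPU)
18 vCPU → host 6 (remaining 4 vCPU)
36 vCPU → host 8 (remaining 28 vCPU)
44 vCPU → host 9 (remaining 20 vCPU)
41 vCPU → host 10 (remaining 23 vCPU)
10 hosts × 64 vCPU = 640 vCPU; used 519 vCPU; unused 121 vCPU.

121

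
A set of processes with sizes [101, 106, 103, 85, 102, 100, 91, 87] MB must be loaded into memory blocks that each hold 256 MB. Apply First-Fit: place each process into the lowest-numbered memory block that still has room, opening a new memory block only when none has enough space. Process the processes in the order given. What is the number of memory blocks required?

Put 101 MB in memory block 1; 155 MB remain.
Put 106 MB in memory block 1; 49 MB remain.
Put 103 MB in memory block 2; 153 MB remain.
Put 85 MB in memory block 2; 68 MB remain.
Put 102 MB in memory block 3; 154 MB remain.
Put 100 MB in memory block 3; 54 MB remain.
Put 91 MB in memory block 4; 165 MB remain.
Put 87 MB in memory block 4; 78 MB remain.
Final memory blocks: [101,106] [103,85] [102,100] [91,87].

4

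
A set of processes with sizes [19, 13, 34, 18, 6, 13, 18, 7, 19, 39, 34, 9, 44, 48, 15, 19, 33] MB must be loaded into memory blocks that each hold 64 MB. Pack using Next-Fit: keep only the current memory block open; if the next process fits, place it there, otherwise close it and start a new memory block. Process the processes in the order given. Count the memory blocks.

8 memory blocks

19 MB → memory block 1 (remaining 45 MB)
13 MB → memory block 1 (remaining 32 MB)
34 MB → memory block 2 (remaining 30 MB)
18 MB → memory block 2 (remaining 12 MB)
6 MB → memory block 2 (remaining 6 MB)
13 MB → memory block 3 (remaining 51 MB)
18 MB → memory block 3 (remaining 33 MB)
7 MB → memory block 3 (remaining 26 MB)
19 MB → memory block 3 (remaining 7 MB)
39 MB → memory block 4 (remaining 25 MB)
34 MB → memory block 5 (remaining 30 MB)
9 MB → memory block 5 (remaining 21 MB)
44 MB → memory block 6 (remaining 20 MB)
48 MB → memory block 7 (remaining 16 MB)
15 MB → memory block 7 (remaining 1 MB)
19 MB → memory block 8 (remaining 45 MB)
33 MB → memory block 8 (remaining 12 MB)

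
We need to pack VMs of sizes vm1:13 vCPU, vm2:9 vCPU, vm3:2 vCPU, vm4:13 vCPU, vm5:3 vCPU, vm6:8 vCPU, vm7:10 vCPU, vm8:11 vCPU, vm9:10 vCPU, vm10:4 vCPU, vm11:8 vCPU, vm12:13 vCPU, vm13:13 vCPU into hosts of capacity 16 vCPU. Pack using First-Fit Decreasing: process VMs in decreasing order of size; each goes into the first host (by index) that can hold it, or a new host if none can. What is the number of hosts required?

9 hosts

Sorted descending: 13, 13, 13, 13, 11, 10, 10, 9, 8, 8, 4, 3, 2.
host 1: place 13 vCPU, 3 vCPU left
host 2: place 13 vCPU, 3 vCPU left
host 3: place 13 vCPU, 3 vCPU left
host 4: place 13 vCPU, 3 vCPU left
host 5: place 11 vCPU, 5 vCPU left
host 6: place 10 vCPU, 6 vCPU left
host 7: place 10 vCPU, 6 vCPU left
host 8: place 9 vCPU, 7 vCPU left
host 9: place 8 vCPU, 8 vCPU left
host 9: place 8 vCPU, 0 vCPU left
host 5: place 4 vCPU, 1 vCPU left
host 1: place 3 vCPU, 0 vCPU left
host 2: place 2 vCPU, 1 vCPU left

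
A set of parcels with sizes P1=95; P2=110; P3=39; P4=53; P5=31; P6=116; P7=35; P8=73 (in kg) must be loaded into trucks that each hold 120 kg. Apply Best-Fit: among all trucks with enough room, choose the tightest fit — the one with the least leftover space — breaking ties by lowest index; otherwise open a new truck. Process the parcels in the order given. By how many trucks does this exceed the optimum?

1

Best-Fit: [95] [110] [39,53] [31,35] [116] [73] → 6 trucks.
Total size 552 kg; any packing needs at least ⌈552/120⌉ = 5 trucks.
An optimal packing achieves that bound: [116] [110] [95] [73,39] [53,35,31] → 5 trucks.
Excess: 6 − 5 = 1.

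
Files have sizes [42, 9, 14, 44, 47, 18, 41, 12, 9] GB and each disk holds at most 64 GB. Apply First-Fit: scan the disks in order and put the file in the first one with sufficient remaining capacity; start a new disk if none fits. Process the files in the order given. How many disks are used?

disk 1: place 42 GB, 22 GB left
disk 1: place 9 GB, 13 GB left
disk 2: place 14 GB, 50 GB left
disk 2: place 44 GB, 6 GB left
disk 3: place 47 GB, 17 GB left
disk 4: place 18 GB, 46 GB left
disk 4: place 41 GB, 5 GB left
disk 1: place 12 GB, 1 GB left
disk 3: place 9 GB, 8 GB left
Final disks: [42,9,12] [14,44] [47,9] [18,41].

4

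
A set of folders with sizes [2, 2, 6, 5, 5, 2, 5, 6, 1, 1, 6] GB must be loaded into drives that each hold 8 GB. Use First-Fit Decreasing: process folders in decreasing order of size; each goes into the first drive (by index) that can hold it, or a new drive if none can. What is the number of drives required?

Sorted descending: 6, 6, 6, 5, 5, 5, 2, 2, 2, 1, 1.
Put 6 GB in drive 1; 2 GB remain.
Put 6 GB in drive 2; 2 GB remain.
Put 6 GB in drive 3; 2 GB remain.
Put 5 GB in drive 4; 3 GB remain.
Put 5 GB in drive 5; 3 GB remain.
Put 5 GB in drive 6; 3 GB remain.
Put 2 GB in drive 1; 0 GB remain.
Put 2 GB in drive 2; 0 GB remain.
Put 2 GB in drive 3; 0 GB remain.
Put 1 GB in drive 4; 2 GB remain.
Put 1 GB in drive 4; 1 GB remain.
Final drives: [6,2] [6,2] [6,2] [5,1,1] [5] [5].

6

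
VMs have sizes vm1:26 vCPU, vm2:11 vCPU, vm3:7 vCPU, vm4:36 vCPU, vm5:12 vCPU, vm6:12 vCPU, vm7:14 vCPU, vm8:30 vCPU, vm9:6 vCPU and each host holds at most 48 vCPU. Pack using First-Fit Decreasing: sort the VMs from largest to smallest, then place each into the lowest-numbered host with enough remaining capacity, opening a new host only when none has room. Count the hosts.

Sorted descending: 36, 30, 26, 14, 12, 12, 11, 7, 6.
Put 36 vCPU in host 1; 12 vCPU remain.
Put 30 vCPU in host 2; 18 vCPU remain.
Put 26 vCPU in host 3; 22 vCPU remain.
Put 14 vCPU in host 2; 4 vCPU remain.
Put 12 vCPU in host 1; 0 vCPU remain.
Put 12 vCPU in host 3; 10 vCPU remain.
Put 11 vCPU in host 4; 37 vCPU remain.
Put 7 vCPU in host 3; 3 vCPU remain.
Put 6 vCPU in host 4; 31 vCPU remain.

4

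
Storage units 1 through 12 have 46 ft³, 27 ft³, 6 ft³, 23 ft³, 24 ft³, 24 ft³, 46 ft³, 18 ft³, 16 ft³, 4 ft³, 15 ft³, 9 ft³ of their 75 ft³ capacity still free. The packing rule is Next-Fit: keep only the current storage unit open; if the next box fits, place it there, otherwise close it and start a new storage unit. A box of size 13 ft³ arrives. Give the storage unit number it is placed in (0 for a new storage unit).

0

Next-Fit only looks at storage unit 12, which has 9 ft³ free.
13 ft³ does not fit, so a new storage unit is opened.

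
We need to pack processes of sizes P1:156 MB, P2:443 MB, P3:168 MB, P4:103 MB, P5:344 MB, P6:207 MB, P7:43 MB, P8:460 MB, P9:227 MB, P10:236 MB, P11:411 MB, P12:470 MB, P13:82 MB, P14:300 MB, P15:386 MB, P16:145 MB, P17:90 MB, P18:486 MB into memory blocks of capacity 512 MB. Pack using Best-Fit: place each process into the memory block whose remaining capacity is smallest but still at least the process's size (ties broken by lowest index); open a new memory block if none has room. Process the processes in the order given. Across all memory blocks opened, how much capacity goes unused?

875

Put P1 (156 MB) in memory block 1; 356 MB remain.
Put P2 (443 MB) in memory block 2; 69 MB remain.
Put P3 (168 MB) in memory block 1; 188 MB remain.
Put P4 (103 MB) in memory block 1; 85 MB remain.
Put P5 (344 MB) in memory block 3; 168 MB remain.
Put P6 (207 MB) in memory block 4; 305 MB remain.
Put P7 (43 MB) in memory block 2; 26 MB remain.
Put P8 (460 MB) in memory block 5; 52 MB remain.
Put P9 (227 MB) in memory block 4; 78 MB remain.
Put P10 (236 MB) in memory block 6; 276 MB remain.
Put P11 (411 MB) in memory block 7; 101 MB remain.
Put P12 (470 MB) in memory block 8; 42 MB remain.
Put P13 (82 MB) in memory block 1; 3 MB remain.
Put P14 (300 MB) in memory block 9; 212 MB remain.
Put P15 (386 MB) in memory block 10; 126 MB remain.
Put P16 (145 MB) in memory block 3; 23 MB remain.
Put P17 (90 MB) in memory block 7; 11 MB remain.
Put P18 (486 MB) in memory block 11; 26 MB remain.
11 memory blocks × 512 MB = 5632 MB; used 4757 MB; unused 875 MB.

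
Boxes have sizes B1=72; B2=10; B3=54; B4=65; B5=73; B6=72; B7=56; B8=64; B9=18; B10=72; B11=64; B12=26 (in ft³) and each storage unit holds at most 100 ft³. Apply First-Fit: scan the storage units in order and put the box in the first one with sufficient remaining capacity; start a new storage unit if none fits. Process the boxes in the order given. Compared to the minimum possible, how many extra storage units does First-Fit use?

0

First-Fit: [72,10,18] [54,26] [65] [73] [72] [56] [64] [72] [64] → 9 storage units.
9 boxes exceed 50 ft³ (half the capacity), and no two of those can share a storage unit, so at least 9 storage units are needed.
So 9 is already optimal.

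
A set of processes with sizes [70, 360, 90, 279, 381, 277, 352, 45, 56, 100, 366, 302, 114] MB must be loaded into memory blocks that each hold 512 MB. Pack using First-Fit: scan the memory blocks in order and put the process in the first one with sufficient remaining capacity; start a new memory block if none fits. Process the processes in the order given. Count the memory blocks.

7 memory blocks

Put 70 MB in memory block 1; 442 MB remain.
Put 360 MB in memory block 1; 82 MB remain.
Put 90 MB in memory block 2; 422 MB remain.
Put 279 MB in memory block 2; 143 MB remain.
Put 381 MB in memory block 3; 131 MB remain.
Put 277 MB in memory block 4; 235 MB remain.
Put 352 MB in memory block 5; 160 MB remain.
Put 45 MB in memory block 1; 37 MB remain.
Put 56 MB in memory block 2; 87 MB remain.
Put 100 MB in memory block 3; 31 MB remain.
Put 366 MB in memory block 6; 146 MB remain.
Put 302 MB in memory block 7; 210 MB remain.
Put 114 MB in memory block 4; 121 MB remain.
Final memory blocks: [70,360,45] [90,279,56] [381,100] [277,114] [352] [366] [302].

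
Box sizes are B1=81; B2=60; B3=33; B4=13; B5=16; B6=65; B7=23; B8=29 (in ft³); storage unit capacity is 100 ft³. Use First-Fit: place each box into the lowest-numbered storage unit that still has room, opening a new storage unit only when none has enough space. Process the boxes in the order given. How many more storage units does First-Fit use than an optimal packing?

0

First-Fit: [81,13] [60,33] [16,65] [23,29] → 4 storage units.
Total size 320 ft³; any packing needs at least ⌈320/100⌉ = 4 storage units.
So 4 is already optimal.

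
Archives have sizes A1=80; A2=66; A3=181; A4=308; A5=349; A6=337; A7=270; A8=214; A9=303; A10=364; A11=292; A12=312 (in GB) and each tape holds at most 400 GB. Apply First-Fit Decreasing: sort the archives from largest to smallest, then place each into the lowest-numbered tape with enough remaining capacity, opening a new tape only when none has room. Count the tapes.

Sorted descending: 364, 349, 337, 312, 308, 303, 292, 270, 214, 181, 80, 66.
tape 1: place 364 GB, 36 GB left
tape 2: place 349 GB, 51 GB left
tape 3: place 337 GB, 63 GB left
tape 4: place 312 GB, 88 GB left
tape 5: place 308 GB, 92 GB left
tape 6: place 303 GB, 97 GB left
tape 7: place 292 GB, 108 GB left
tape 8: place 270 GB, 130 GB left
tape 9: place 214 GB, 186 GB left
tape 9: place 181 GB, 5 GB left
tape 4: place 80 GB, 8 GB left
tape 5: place 66 GB, 26 GB left

9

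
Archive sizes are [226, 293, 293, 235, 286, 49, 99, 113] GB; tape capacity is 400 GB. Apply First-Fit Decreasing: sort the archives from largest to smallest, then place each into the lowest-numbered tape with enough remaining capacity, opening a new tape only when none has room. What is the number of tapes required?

Sorted descending: 293, 293, 286, 235, 226, 113, 99, 49.
Put 293 GB in tape 1; 107 GB remain.
Put 293 GB in tape 2; 107 GB remain.
Put 286 GB in tape 3; 114 GB remain.
Put 235 GB in tape 4; 165 GB remain.
Put 226 GB in tape 5; 174 GB remain.
Put 113 GB in tape 3; 1 GB remain.
Put 99 GB in tape 1; 8 GB remain.
Put 49 GB in tape 2; 58 GB remain.
Final tapes: [293,99] [293,49] [286,113] [235] [226].

5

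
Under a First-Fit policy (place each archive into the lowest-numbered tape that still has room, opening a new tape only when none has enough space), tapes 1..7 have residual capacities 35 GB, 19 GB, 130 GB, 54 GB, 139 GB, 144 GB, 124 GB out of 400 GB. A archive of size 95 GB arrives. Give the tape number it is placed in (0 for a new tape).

Tapes with room: tape 3 (130 GB), tape 5 (139 GB), tape 6 (144 GB), tape 7 (124 GB).
The first with room is tape 3.

3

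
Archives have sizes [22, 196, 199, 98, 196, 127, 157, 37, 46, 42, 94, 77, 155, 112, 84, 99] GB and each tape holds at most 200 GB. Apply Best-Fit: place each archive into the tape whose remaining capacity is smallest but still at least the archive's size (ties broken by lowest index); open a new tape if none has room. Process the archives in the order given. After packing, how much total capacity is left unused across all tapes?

259

Put 22 GB in tape 1; 178 GB remain.
Put 196 GB in tape 2; 4 GB remain.
Put 199 GB in tape 3; 1 GB remain.
Put 98 GB in tape 1; 80 GB remain.
Put 196 GB in tape 4; 4 GB remain.
Put 127 GB in tape 5; 73 GB remain.
Put 157 GB in tape 6; 43 GB remain.
Put 37 GB in tape 6; 6 GB remain.
Put 46 GB in tape 5; 27 GB remain.
Put 42 GB in tape 1; 38 GB remain.
Put 94 GB in tape 7; 106 GB remain.
Put 77 GB in tape 7; 29 GB remain.
Put 155 GB in tape 8; 45 GB remain.
Put 112 GB in tape 9; 88 GB remain.
Put 84 GB in tape 9; 4 GB remain.
Put 99 GB in tape 10; 101 GB remain.
10 tapes × 200 GB = 2000 GB; used 1741 GB; unused 259 GB.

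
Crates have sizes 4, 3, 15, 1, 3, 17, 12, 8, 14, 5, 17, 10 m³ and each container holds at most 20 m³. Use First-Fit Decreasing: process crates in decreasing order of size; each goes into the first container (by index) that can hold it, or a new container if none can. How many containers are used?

Sorted descending: 17, 17, 15, 14, 12, 10, 8, 5, 4, 3, 3, 1.
17 m³ → container 1 (remaining 3 m³)
17 m³ → container 2 (remaining 3 m³)
15 m³ → container 3 (remaining 5 m³)
14 m³ → container 4 (remaining 6 m³)
12 m³ → container 5 (remaining 8 m³)
10 m³ → container 6 (remaining 10 m³)
8 m³ → container 5 (remaining 0 m³)
5 m³ → container 3 (remaining 0 m³)
4 m³ → container 4 (remaining 2 m³)
3 m³ → container 1 (remaining 0 m³)
3 m³ → container 2 (remaining 0 m³)
1 m³ → container 4 (remaining 1 m³)

6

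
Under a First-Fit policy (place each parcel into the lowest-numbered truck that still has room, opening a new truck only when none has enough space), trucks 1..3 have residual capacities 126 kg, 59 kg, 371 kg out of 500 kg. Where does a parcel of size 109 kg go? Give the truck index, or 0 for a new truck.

1

Trucks with room: truck 1 (126 kg), truck 3 (371 kg).
The first with room is truck 1.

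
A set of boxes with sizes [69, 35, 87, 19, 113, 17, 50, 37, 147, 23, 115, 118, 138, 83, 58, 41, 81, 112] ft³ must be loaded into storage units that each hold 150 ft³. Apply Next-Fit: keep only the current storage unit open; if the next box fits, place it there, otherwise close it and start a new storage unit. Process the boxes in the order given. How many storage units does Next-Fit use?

11

storage unit 1: place 69 ft³, 81 ft³ left
storage unit 1: place 35 ft³, 46 ft³ left
storage unit 2: place 87 ft³, 63 ft³ left
storage unit 2: place 19 ft³, 44 ft³ left
storage unit 3: place 113 ft³, 37 ft³ left
storage unit 3: place 17 ft³, 20 ft³ left
storage unit 4: place 50 ft³, 100 ft³ left
storage unit 4: place 37 ft³, 63 ft³ left
storage unit 5: place 147 ft³, 3 ft³ left
storage unit 6: place 23 ft³, 127 ft³ left
storage unit 6: place 115 ft³, 12 ft³ left
storage unit 7: place 118 ft³, 32 ft³ left
storage unit 8: place 138 ft³, 12 ft³ left
storage unit 9: place 83 ft³, 67 ft³ left
storage unit 9: place 58 ft³, 9 ft³ left
storage unit 10: place 41 ft³, 109 ft³ left
storage unit 10: place 81 ft³, 28 ft³ left
storage unit 11: place 112 ft³, 38 ft³ left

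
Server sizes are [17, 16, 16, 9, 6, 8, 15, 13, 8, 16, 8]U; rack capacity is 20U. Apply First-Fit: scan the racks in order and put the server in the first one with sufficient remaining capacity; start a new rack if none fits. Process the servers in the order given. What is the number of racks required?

9

rack 1: place 17U, 3U left
rack 2: place 16U, 4U left
rack 3: place 16U, 4U left
rack 4: place 9U, 11U left
rack 4: place 6U, 5U left
rack 5: place 8U, 12U left
rack 6: place 15U, 5U left
rack 7: place 13U, 7U left
rack 5: place 8U, 4U left
rack 8: place 16U, 4U left
rack 9: place 8U, 12U left
Final racks: [17] [16] [16] [9,6] [8,8] [15] [13] [16] [8].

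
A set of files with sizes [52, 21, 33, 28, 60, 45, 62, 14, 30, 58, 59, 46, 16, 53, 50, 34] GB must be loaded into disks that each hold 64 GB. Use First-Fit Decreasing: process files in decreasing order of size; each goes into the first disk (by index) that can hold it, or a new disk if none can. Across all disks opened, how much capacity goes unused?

Sorted descending: 62, 60, 59, 58, 53, 52, 50, 46, 45, 34, 33, 30, 28, 21, 16, 14.
62 GB → disk 1 (remaining 2 GB)
60 GB → disk 2 (remaining 4 GB)
59 GB → disk 3 (remaining 5 GB)
58 GB → disk 4 (remaining 6 GB)
53 GB → disk 5 (remaining 11 GB)
52 GB → disk 6 (remaining 12 GB)
50 GB → disk 7 (remaining 14 GB)
46 GB → disk 8 (remaining 18 GB)
45 GB → disk 9 (remaining 19 GB)
34 GB → disk 10 (remaining 30 GB)
33 GB → disk 11 (remaining 31 GB)
30 GB → disk 10 (remaining 0 GB)
28 GB → disk 11 (remaining 3 GB)
21 GB → disk 12 (remaining 43 GB)
16 GB → disk 8 (remaining 2 GB)
14 GB → disk 7 (remaining 0 GB)
12 disks × 64 GB = 768 GB; used 661 GB; unused 107 GB.

107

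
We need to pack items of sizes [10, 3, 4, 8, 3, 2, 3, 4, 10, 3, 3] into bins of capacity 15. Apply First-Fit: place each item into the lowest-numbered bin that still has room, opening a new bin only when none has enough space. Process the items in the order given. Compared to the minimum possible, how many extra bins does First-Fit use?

0

First-Fit: [10,3,2] [4,8,3] [3,4,3,3] [10] → 4 bins.
Total size 53; any packing needs at least ⌈53/15⌉ = 4 bins.
So 4 is already optimal.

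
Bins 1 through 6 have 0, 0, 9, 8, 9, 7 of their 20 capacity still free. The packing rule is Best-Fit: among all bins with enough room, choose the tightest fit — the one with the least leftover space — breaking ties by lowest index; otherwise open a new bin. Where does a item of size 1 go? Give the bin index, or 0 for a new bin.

Bins with room: bin 3 (9), bin 4 (8), bin 5 (9), bin 6 (7).
Tightest fit is bin 6 with 7 free.

6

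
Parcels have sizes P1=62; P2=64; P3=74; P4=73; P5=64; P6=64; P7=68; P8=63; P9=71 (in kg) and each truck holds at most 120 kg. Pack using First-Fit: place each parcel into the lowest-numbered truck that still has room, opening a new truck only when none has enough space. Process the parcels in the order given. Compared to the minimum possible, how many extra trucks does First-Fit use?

First-Fit: [62] [64] [74] [73] [64] [64] [68] [63] [71] → 9 trucks.
9 parcels exceed 60 kg (half the capacity), and no two of those can share a truck, so at least 9 trucks are needed.
So 9 is already optimal.

0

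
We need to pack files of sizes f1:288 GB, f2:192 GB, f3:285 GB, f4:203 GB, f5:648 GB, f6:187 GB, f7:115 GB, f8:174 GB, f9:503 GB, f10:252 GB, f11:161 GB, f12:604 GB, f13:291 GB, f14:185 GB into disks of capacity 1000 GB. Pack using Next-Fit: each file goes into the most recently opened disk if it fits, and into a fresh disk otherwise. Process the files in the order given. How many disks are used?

Put f1 (288 GB) in disk 1; 712 GB remain.
Put f2 (192 GB) in disk 1; 520 GB remain.
Put f3 (285 GB) in disk 1; 235 GB remain.
Put f4 (203 GB) in disk 1; 32 GB remain.
Put f5 (648 GB) in disk 2; 352 GB remain.
Put f6 (187 GB) in disk 2; 165 GB remain.
Put f7 (115 GB) in disk 2; 50 GB remain.
Put f8 (174 GB) in disk 3; 826 GB remain.
Put f9 (503 GB) in disk 3; 323 GB remain.
Put f10 (252 GB) in disk 3; 71 GB remain.
Put f11 (161 GB) in disk 4; 839 GB remain.
Put f12 (604 GB) in disk 4; 235 GB remain.
Put f13 (291 GB) in disk 5; 709 GB remain.
Put f14 (185 GB) in disk 5; 524 GB remain.

5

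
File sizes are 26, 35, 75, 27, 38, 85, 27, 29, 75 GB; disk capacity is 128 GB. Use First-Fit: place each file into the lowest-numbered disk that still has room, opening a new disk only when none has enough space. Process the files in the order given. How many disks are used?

Put 26 GB in disk 1; 102 GB remain.
Put 35 GB in disk 1; 67 GB remain.
Put 75 GB in disk 2; 53 GB remain.
Put 27 GB in disk 1; 40 GB remain.
Put 38 GB in disk 1; 2 GB remain.
Put 85 GB in disk 3; 43 GB remain.
Put 27 GB in disk 2; 26 GB remain.
Put 29 GB in disk 3; 14 GB remain.
Put 75 GB in disk 4; 53 GB remain.

4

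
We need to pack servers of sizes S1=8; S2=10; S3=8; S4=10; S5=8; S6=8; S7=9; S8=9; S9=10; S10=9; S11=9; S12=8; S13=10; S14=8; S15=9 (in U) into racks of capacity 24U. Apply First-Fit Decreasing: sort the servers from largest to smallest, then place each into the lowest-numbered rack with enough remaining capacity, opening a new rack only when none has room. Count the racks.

7 racks

Sorted descending: 10, 10, 10, 10, 9, 9, 9, 9, 9, 8, 8, 8, 8, 8, 8.
rack 1: place 10U, 14U left
rack 1: place 10U, 4U left
rack 2: place 10U, 14U left
rack 2: place 10U, 4U left
rack 3: place 9U, 15U left
rack 3: place 9U, 6U left
rack 4: place 9U, 15U left
rack 4: place 9U, 6U left
rack 5: place 9U, 15U left
rack 5: place 8U, 7U left
rack 6: place 8U, 16U left
rack 6: place 8U, 8U left
rack 6: place 8U, 0U left
rack 7: place 8U, 16U left
rack 7: place 8U, 8U left
Final racks: [10,10] [10,10] [9,9] [9,9] [9,8] [8,8,8] [8,8].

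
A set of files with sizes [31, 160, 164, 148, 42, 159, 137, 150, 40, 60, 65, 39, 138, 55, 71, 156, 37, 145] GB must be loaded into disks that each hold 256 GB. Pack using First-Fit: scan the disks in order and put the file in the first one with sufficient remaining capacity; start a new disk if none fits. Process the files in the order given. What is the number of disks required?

disk 1: place 31 GB, 225 GB left
disk 1: place 160 GB, 65 GB left
disk 2: place 164 GB, 92 GB left
disk 3: place 148 GB, 108 GB left
disk 1: place 42 GB, 23 GB left
disk 4: place 159 GB, 97 GB left
disk 5: place 137 GB, 119 GB left
disk 6: place 150 GB, 106 GB left
disk 2: place 40 GB, 52 GB left
disk 3: place 60 GB, 48 GB left
disk 4: place 65 GB, 32 GB left
disk 2: place 39 GB, 13 GB left
disk 7: place 138 GB, 118 GB left
disk 5: place 55 GB, 64 GB left
disk 6: place 71 GB, 35 GB left
disk 8: place 156 GB, 100 GB left
disk 3: place 37 GB, 11 GB left
disk 9: place 145 GB, 111 GB left

9 disks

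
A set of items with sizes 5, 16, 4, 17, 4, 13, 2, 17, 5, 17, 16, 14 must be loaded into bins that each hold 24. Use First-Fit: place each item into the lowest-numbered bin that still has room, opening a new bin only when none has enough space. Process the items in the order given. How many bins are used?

7 bins

bin 1: place 5, 19 left
bin 1: place 16, 3 left
bin 2: place 4, 20 left
bin 2: place 17, 3 left
bin 3: place 4, 20 left
bin 3: place 13, 7 left
bin 1: place 2, 1 left
bin 4: place 17, 7 left
bin 3: place 5, 2 left
bin 5: place 17, 7 left
bin 6: place 16, 8 left
bin 7: place 14, 10 left
Final bins: [5,16,2] [4,17] [4,13,5] [17] [17] [16] [14].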